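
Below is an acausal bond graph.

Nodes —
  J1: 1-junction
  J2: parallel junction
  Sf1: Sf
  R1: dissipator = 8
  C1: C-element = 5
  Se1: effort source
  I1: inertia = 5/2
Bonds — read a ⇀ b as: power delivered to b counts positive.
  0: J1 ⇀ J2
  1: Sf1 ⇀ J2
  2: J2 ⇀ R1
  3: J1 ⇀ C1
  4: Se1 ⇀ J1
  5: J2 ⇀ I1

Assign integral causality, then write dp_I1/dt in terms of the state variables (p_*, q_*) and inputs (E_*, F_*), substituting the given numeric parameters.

dp_I1/dt = E_Se1 - q_C1/5

#1 stroke at Sf1  (Sf1: flow source, stroke at near end)
#4 stroke at J1  (Se1 (Se) sets effort on bond)
#3 stroke at J1  (prefer integral on C1)
#0 stroke at J2  (J1 needs exactly one f-in)
#2 stroke at R1  (J2: bond 0 brought effort, rest push out)
#5 stroke at I1  (0-jn J2 has e-setter on 0)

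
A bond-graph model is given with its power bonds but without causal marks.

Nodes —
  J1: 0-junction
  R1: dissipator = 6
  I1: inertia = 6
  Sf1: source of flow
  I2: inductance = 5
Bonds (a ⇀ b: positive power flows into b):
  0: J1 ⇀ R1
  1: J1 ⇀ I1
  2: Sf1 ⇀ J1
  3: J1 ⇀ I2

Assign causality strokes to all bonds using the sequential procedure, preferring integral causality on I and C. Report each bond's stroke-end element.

bond 2 →Sf1  (Sf1 fixes flow; stroke at Sf1)
bond 1 →I1  (I1: I, integral causality)
bond 3 →I2  (I2: I, integral causality)
bond 0 →J1  (only one effort-in slot at J1)

β0 stroke→J1
β1 stroke→I1
β2 stroke→Sf1
β3 stroke→I2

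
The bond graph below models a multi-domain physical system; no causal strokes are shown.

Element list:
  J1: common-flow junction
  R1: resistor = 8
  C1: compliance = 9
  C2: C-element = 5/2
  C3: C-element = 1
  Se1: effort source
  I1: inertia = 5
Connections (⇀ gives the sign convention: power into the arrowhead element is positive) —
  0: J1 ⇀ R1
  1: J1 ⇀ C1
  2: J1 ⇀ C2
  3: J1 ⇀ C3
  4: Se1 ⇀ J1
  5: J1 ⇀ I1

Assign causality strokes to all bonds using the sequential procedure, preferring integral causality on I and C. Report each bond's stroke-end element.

bond 4 stroke at J1  (source Se1 imposes e)
bond 1 stroke at J1  (C1 outputs effort q/C1)
bond 2 stroke at J1  (prefer integral on C2)
bond 3 stroke at J1  (C3 outputs effort q/C3)
bond 5 stroke at I1  (I1: I, integral causality)
bond 0 stroke at J1  (J1 flow already set via bond 5)

b0 →J1
b1 →J1
b2 →J1
b3 →J1
b4 →J1
b5 →I1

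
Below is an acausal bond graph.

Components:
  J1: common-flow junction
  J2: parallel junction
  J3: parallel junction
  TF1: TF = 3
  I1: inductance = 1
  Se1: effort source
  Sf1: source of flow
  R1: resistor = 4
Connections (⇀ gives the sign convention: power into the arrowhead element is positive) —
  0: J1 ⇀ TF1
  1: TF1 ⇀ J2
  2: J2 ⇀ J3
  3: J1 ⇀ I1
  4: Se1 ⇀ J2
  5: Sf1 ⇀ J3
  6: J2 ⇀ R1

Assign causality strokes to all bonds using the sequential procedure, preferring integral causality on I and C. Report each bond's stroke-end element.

bond 4 stroke at J2  (Se1 fixes effort; stroke away)
bond 5 stroke at Sf1  (source Sf1 imposes f)
bond 1 stroke at TF1  (common-e at J2 fixed by 4)
bond 2 stroke at J3  (J2: bond 4 brought effort, rest push out)
bond 6 stroke at R1  (J2: bond 4 brought effort, rest push out)
bond 0 stroke at J1  (TF1 one-in-one-out from 1)
bond 3 stroke at I1  (J1 needs exactly one f-in)

bond 0 stroke→J1
bond 1 stroke→TF1
bond 2 stroke→J3
bond 3 stroke→I1
bond 4 stroke→J2
bond 5 stroke→Sf1
bond 6 stroke→R1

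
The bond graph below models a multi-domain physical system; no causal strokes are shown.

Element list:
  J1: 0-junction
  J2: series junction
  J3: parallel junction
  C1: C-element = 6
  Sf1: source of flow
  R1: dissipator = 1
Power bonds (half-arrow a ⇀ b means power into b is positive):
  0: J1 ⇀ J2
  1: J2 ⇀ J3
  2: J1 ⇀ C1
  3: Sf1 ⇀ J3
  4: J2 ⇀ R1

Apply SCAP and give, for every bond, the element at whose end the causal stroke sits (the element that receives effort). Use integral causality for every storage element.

β3 stroke at Sf1  (Sf1 (Sf) sets flow on bond)
β1 stroke at J3  (J3: last free bond brings effort in)
β0 stroke at J2  (1-jn J2 has f-setter on 1)
β4 stroke at J2  (J2 flow already set via bond 1)
β2 stroke at J1  (only one effort-in slot at J1)

bond 0 →J2
bond 1 →J3
bond 2 →J1
bond 3 →Sf1
bond 4 →J2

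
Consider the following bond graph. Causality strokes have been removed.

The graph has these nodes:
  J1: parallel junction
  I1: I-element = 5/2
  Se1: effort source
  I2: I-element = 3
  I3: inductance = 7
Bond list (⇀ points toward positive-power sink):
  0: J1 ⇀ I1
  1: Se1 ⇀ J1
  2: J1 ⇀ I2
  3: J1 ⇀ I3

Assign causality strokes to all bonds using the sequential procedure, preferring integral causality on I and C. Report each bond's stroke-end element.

b0 |I1
b1 |J1
b2 |I2
b3 |I3

bond 1 stroke at J1  (Se1 fixes effort; stroke away)
bond 0 stroke at I1  (common-e at J1 fixed by 1)
bond 2 stroke at I2  (J1: bond 1 brought effort, rest push out)
bond 3 stroke at I3  (common-e at J1 fixed by 1)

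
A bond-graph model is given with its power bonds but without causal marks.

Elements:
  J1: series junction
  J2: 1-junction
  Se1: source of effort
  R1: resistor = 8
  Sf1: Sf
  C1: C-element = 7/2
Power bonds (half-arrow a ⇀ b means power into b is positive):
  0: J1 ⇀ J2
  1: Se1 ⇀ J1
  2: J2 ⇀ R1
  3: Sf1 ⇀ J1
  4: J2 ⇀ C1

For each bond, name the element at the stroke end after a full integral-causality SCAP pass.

β0 stroke at J1
β1 stroke at J1
β2 stroke at J2
β3 stroke at Sf1
β4 stroke at J2

bond 1 |J1  (Se1 (Se) sets effort on bond)
bond 3 |Sf1  (Sf1 fixes flow; stroke at Sf1)
bond 0 |J1  (1-jn J1 has f-setter on 3)
bond 2 |J2  (common-f at J2 fixed by 0)
bond 4 |J2  (1-jn J2 has f-setter on 0)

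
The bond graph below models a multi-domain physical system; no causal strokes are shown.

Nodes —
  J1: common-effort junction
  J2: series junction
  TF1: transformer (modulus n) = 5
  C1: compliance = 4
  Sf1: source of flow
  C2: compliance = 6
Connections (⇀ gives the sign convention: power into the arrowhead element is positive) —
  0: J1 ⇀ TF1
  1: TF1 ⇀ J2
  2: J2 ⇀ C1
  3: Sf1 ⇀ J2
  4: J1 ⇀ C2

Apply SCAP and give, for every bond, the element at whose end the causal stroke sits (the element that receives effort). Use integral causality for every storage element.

#0 stroke at TF1
#1 stroke at J2
#2 stroke at J2
#3 stroke at Sf1
#4 stroke at J1

bond 3 stroke at Sf1  (source Sf1 imposes f)
bond 1 stroke at J2  (common-f at J2 fixed by 3)
bond 2 stroke at J2  (J2: bond 3 brought flow, rest push out)
bond 0 stroke at TF1  (TF TF1: opposite of bond 1)
bond 4 stroke at J1  (closing 0-jn rule on J1)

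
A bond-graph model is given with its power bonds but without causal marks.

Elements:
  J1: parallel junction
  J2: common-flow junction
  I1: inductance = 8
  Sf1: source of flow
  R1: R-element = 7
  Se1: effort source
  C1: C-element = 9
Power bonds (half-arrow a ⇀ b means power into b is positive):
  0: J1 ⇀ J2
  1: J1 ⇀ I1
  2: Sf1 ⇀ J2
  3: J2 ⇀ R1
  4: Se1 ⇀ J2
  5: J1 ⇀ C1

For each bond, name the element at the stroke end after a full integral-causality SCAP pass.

bond 2 stroke→Sf1  (Sf1 (Sf) sets flow on bond)
bond 4 stroke→J2  (source Se1 imposes e)
bond 0 stroke→J2  (common-f at J2 fixed by 2)
bond 3 stroke→J2  (J2 flow already set via bond 2)
bond 1 stroke→I1  (prefer integral on I1)
bond 5 stroke→J1  (only one effort-in slot at J1)

b0 |J2
b1 |I1
b2 |Sf1
b3 |J2
b4 |J2
b5 |J1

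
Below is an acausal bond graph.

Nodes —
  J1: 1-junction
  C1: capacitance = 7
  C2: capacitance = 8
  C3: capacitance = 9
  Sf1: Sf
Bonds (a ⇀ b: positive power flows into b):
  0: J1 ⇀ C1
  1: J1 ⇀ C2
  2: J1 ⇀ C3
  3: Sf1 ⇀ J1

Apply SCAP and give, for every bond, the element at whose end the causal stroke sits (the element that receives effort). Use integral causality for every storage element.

bond 0 stroke at J1
bond 1 stroke at J1
bond 2 stroke at J1
bond 3 stroke at Sf1

b3 |Sf1  (Sf1: flow source, stroke at near end)
b0 |J1  (common-f at J1 fixed by 3)
b1 |J1  (J1 flow already set via bond 3)
b2 |J1  (J1 flow already set via bond 3)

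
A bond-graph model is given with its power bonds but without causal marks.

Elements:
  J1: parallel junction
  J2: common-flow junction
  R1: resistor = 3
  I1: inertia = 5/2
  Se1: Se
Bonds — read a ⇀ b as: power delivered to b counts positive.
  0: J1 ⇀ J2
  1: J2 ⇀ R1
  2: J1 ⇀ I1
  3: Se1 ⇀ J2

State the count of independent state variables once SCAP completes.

1  (I1 all integral)

b3 →J2  (Se1: effort source, stroke at far end)
b2 →I1  (prefer integral on I1)
b0 →J1  (closing 0-jn rule on J1)
b1 →J2  (J2 flow already set via bond 0)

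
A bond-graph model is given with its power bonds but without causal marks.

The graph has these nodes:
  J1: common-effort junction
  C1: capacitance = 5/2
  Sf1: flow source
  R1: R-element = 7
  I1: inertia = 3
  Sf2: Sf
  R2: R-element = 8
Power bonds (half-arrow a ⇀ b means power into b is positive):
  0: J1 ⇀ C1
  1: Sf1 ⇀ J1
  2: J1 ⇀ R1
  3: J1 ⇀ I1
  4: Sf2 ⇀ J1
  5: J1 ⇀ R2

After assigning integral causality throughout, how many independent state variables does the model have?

#1 |Sf1  (Sf1: flow source, stroke at near end)
#4 |Sf2  (source Sf2 imposes f)
#0 |J1  (C1: C, integral causality)
#2 |R1  (0-jn J1 has e-setter on 0)
#3 |I1  (0-jn J1 has e-setter on 0)
#5 |R2  (J1 effort already set via bond 0)

2  (C1, I1 all integral)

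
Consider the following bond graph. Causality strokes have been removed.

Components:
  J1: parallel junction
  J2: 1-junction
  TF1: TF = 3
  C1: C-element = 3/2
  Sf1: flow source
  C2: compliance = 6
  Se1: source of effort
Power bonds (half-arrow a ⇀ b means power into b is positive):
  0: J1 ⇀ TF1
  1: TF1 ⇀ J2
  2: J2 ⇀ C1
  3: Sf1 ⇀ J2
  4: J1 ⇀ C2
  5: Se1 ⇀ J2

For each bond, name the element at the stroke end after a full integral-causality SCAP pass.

#0 →TF1
#1 →J2
#2 →J2
#3 →Sf1
#4 →J1
#5 →J2

#3 stroke at Sf1  (Sf1 (Sf) sets flow on bond)
#5 stroke at J2  (Se1 (Se) sets effort on bond)
#1 stroke at J2  (1-jn J2 has f-setter on 3)
#2 stroke at J2  (common-f at J2 fixed by 3)
#0 stroke at TF1  (through TF1, causality passes straight; one stroke at TF1)
#4 stroke at J1  (closing 0-jn rule on J1)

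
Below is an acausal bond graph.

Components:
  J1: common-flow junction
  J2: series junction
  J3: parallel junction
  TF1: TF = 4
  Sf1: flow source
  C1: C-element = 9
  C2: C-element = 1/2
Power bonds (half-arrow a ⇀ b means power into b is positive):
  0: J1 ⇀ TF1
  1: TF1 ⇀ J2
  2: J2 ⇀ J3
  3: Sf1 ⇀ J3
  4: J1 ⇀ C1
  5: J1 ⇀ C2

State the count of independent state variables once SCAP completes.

bond 3 stroke at Sf1  (Sf1 fixes flow; stroke at Sf1)
bond 2 stroke at J3  (J3 needs exactly one e-in)
bond 1 stroke at J2  (1-jn J2 has f-setter on 2)
bond 0 stroke at TF1  (TF1 one-in-one-out from 1)
bond 4 stroke at J1  (J1 flow already set via bond 0)
bond 5 stroke at J1  (J1 flow already set via bond 0)

2  (C1, C2 all integral)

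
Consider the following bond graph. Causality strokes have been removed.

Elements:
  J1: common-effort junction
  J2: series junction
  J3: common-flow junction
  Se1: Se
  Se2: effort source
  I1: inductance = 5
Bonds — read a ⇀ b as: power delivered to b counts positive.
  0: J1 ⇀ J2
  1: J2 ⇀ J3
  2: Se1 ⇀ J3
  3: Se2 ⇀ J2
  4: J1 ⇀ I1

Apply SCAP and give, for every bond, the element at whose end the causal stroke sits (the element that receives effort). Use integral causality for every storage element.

bond 0 stroke→J1
bond 1 stroke→J2
bond 2 stroke→J3
bond 3 stroke→J2
bond 4 stroke→I1

bond 2 stroke→J3  (source Se1 imposes e)
bond 3 stroke→J2  (source Se2 imposes e)
bond 1 stroke→J2  (closing 1-jn rule on J3)
bond 0 stroke→J1  (J2 needs exactly one f-in)
bond 4 stroke→I1  (0-jn J1 has e-setter on 0)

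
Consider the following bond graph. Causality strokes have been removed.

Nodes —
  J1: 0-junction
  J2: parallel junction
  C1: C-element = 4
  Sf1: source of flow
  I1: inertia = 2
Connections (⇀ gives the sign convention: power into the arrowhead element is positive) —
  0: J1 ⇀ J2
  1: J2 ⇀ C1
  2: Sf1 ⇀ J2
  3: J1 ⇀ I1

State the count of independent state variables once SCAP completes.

β2 stroke→Sf1  (Sf1 (Sf) sets flow on bond)
β1 stroke→J2  (C1: C, integral causality)
β0 stroke→J1  (J2 effort already set via bond 1)
β3 stroke→I1  (common-e at J1 fixed by 0)

2  (C1, I1 all integral)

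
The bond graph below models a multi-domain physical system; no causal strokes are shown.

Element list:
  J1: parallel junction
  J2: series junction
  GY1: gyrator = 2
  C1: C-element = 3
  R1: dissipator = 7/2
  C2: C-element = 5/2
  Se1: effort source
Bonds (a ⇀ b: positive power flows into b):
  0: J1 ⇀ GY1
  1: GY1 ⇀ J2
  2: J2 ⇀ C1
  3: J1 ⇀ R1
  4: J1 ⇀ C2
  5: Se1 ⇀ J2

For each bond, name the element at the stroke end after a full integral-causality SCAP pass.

b5 stroke at J2  (Se1 fixes effort; stroke away)
b2 stroke at J2  (prefer integral on C1)
b1 stroke at GY1  (only one flow-in slot at J2)
b0 stroke at GY1  (GY1: gyrator matches bond 1)
b4 stroke at J1  (prefer integral on C2)
b3 stroke at R1  (J1 effort already set via bond 4)

bond 0 →GY1
bond 1 →GY1
bond 2 →J2
bond 3 →R1
bond 4 →J1
bond 5 →J2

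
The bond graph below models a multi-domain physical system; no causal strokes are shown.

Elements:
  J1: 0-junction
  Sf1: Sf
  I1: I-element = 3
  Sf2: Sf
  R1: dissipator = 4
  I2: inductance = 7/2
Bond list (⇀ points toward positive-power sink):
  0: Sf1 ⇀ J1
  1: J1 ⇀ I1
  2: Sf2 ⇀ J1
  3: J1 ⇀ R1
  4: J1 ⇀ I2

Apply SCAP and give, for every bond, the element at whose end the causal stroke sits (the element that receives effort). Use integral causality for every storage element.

#0 |Sf1  (source Sf1 imposes f)
#2 |Sf2  (Sf2: flow source, stroke at near end)
#1 |I1  (I1: I, integral causality)
#4 |I2  (prefer integral on I2)
#3 |J1  (only one effort-in slot at J1)

bond 0 stroke at Sf1
bond 1 stroke at I1
bond 2 stroke at Sf2
bond 3 stroke at J1
bond 4 stroke at I2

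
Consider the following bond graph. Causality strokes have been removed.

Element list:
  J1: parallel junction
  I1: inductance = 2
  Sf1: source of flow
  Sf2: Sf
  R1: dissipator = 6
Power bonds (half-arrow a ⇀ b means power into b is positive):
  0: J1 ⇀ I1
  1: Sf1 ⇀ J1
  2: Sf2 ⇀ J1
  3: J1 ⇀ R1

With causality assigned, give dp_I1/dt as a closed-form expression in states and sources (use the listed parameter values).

b1 |Sf1  (source Sf1 imposes f)
b2 |Sf2  (Sf2 fixes flow; stroke at Sf2)
b0 |I1  (prefer integral on I1)
b3 |J1  (only one effort-in slot at J1)

dp_I1/dt = 6*F_Sf1 + 6*F_Sf2 - 3*p_I1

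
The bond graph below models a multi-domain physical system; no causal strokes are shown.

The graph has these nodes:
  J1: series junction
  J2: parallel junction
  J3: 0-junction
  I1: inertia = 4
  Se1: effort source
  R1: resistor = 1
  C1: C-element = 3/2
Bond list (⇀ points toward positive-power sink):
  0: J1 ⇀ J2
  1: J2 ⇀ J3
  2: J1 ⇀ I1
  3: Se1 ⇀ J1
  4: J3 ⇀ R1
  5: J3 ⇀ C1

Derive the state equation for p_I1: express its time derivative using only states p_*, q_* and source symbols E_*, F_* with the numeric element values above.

dp_I1/dt = E_Se1 - 2*q_C1/3

b3 |J1  (source Se1 imposes e)
b2 |I1  (I1 outputs flow p/I1)
b0 |J1  (J1: bond 2 brought flow, rest push out)
b1 |J2  (only one effort-in slot at J2)
b5 |J3  (prefer integral on C1)
b4 |R1  (J3: bond 5 brought effort, rest push out)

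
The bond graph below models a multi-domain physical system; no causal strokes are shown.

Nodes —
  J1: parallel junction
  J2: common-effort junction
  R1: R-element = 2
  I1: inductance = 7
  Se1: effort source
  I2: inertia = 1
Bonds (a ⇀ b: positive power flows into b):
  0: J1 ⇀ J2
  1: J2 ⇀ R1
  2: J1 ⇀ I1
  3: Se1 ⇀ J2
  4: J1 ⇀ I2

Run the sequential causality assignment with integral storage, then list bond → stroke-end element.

#3 stroke at J2  (source Se1 imposes e)
#0 stroke at J1  (0-jn J2 has e-setter on 3)
#1 stroke at R1  (0-jn J2 has e-setter on 3)
#2 stroke at I1  (0-jn J1 has e-setter on 0)
#4 stroke at I2  (J1 effort already set via bond 0)

#0 stroke→J1
#1 stroke→R1
#2 stroke→I1
#3 stroke→J2
#4 stroke→I2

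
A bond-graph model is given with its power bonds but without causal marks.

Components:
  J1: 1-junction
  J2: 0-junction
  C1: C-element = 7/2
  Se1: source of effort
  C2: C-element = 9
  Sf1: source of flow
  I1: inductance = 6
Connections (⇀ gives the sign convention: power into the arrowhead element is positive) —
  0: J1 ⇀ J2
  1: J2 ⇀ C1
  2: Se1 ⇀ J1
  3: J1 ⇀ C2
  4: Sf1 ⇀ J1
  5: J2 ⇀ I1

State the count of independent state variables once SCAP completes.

3  (C1, C2, I1 all integral)

bond 2 |J1  (source Se1 imposes e)
bond 4 |Sf1  (source Sf1 imposes f)
bond 0 |J1  (1-jn J1 has f-setter on 4)
bond 3 |J1  (common-f at J1 fixed by 4)
bond 1 |J2  (C1 integral (e out))
bond 5 |I1  (0-jn J2 has e-setter on 1)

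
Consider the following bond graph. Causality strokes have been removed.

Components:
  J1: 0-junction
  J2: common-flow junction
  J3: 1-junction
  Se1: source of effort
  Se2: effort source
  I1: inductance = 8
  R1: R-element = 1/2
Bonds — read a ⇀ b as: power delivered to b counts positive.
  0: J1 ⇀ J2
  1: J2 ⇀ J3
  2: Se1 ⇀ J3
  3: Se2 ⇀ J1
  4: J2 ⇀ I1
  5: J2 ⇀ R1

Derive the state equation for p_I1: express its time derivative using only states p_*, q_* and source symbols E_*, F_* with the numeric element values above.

β2 stroke at J3  (Se1 (Se) sets effort on bond)
β3 stroke at J1  (Se2 fixes effort; stroke away)
β0 stroke at J2  (J1: bond 3 brought effort, rest push out)
β1 stroke at J2  (J3: last free bond brings flow in)
β4 stroke at I1  (I1: I, integral causality)
β5 stroke at J2  (1-jn J2 has f-setter on 4)

dp_I1/dt = E_Se1 + E_Se2 - p_I1/16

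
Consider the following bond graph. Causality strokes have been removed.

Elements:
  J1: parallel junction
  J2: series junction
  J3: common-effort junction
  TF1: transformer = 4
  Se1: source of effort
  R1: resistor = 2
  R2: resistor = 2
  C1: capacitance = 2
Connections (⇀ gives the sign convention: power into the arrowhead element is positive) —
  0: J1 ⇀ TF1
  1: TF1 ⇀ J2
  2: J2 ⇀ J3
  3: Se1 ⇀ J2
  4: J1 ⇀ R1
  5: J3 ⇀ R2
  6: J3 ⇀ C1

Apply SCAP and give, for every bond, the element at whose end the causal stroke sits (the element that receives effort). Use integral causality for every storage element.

β0 stroke→J1
β1 stroke→TF1
β2 stroke→J2
β3 stroke→J2
β4 stroke→R1
β5 stroke→R2
β6 stroke→J3

bond 3 |J2  (source Se1 imposes e)
bond 6 |J3  (C1 integral (e out))
bond 2 |J2  (0-jn J3 has e-setter on 6)
bond 5 |R2  (J3 effort already set via bond 6)
bond 1 |TF1  (J2 needs exactly one f-in)
bond 0 |J1  (TF TF1: opposite of bond 1)
bond 4 |R1  (common-e at J1 fixed by 0)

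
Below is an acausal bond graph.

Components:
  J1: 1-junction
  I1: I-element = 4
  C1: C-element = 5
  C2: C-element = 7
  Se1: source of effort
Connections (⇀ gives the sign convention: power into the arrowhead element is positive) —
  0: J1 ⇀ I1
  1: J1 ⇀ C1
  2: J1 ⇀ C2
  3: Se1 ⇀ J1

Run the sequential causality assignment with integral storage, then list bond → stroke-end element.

b3 →J1  (Se1: effort source, stroke at far end)
b0 →I1  (I1 integral (f out))
b1 →J1  (J1 flow already set via bond 0)
b2 →J1  (J1 flow already set via bond 0)

b0 stroke→I1
b1 stroke→J1
b2 stroke→J1
b3 stroke→J1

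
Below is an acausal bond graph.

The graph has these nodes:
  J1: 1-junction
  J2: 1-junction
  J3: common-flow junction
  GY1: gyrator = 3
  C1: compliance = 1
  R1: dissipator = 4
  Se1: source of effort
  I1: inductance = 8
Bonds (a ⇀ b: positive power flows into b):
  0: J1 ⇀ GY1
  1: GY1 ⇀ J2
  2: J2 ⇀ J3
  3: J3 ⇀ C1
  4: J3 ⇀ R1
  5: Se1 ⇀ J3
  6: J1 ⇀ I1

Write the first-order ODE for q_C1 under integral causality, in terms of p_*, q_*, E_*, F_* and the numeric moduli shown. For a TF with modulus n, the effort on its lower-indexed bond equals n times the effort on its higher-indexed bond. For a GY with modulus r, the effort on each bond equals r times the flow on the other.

dq_C1/dt = E_Se1/4 + 3*p_I1/32 - q_C1/4

β5 |J3  (Se1: effort source, stroke at far end)
β3 |J3  (prefer integral on C1)
β6 |I1  (I1 outputs flow p/I1)
β0 |J1  (common-f at J1 fixed by 6)
β1 |J2  (through GY1, causality inverts; strokes same side of GY1)
β2 |J3  (J2: last free bond brings flow in)
β4 |R1  (J3 needs exactly one f-in)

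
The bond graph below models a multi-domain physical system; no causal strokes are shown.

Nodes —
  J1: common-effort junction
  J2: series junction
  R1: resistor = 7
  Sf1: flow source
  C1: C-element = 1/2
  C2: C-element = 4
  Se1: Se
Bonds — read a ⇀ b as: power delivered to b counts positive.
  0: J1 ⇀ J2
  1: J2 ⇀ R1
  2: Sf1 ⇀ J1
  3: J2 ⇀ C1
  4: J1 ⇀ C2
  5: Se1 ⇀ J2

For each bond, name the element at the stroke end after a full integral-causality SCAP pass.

bond 2 stroke at Sf1  (Sf1: flow source, stroke at near end)
bond 5 stroke at J2  (Se1 (Se) sets effort on bond)
bond 3 stroke at J2  (C1 outputs effort q/C1)
bond 4 stroke at J1  (C2: C, integral causality)
bond 0 stroke at J2  (J1: bond 4 brought effort, rest push out)
bond 1 stroke at R1  (J2: last free bond brings flow in)

β0 |J2
β1 |R1
β2 |Sf1
β3 |J2
β4 |J1
β5 |J2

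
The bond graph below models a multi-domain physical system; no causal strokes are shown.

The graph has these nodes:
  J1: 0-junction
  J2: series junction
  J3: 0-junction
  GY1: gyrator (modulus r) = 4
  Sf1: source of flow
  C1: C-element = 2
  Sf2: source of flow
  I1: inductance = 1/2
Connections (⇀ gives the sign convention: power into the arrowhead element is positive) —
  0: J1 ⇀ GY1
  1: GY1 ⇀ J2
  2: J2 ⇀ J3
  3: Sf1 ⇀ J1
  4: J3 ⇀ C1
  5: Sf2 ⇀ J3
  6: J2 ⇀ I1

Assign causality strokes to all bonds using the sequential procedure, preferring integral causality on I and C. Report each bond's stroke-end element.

b3 stroke at Sf1  (Sf1 (Sf) sets flow on bond)
b5 stroke at Sf2  (source Sf2 imposes f)
b0 stroke at J1  (J1 needs exactly one e-in)
b1 stroke at J2  (through GY1, causality inverts; strokes same side of GY1)
b4 stroke at J3  (prefer integral on C1)
b2 stroke at J2  (common-e at J3 fixed by 4)
b6 stroke at I1  (J2: last free bond brings flow in)

β0 |J1
β1 |J2
β2 |J2
β3 |Sf1
β4 |J3
β5 |Sf2
β6 |I1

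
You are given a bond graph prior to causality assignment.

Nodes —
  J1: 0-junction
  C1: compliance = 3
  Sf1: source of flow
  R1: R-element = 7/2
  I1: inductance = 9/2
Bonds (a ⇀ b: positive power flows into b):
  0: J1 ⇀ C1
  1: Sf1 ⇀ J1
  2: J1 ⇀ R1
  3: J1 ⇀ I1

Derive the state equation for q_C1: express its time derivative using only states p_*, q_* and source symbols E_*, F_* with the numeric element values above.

bond 1 |Sf1  (Sf1 (Sf) sets flow on bond)
bond 0 |J1  (C1: C, integral causality)
bond 2 |R1  (common-e at J1 fixed by 0)
bond 3 |I1  (0-jn J1 has e-setter on 0)

dq_C1/dt = F_Sf1 - 2*p_I1/9 - 2*q_C1/21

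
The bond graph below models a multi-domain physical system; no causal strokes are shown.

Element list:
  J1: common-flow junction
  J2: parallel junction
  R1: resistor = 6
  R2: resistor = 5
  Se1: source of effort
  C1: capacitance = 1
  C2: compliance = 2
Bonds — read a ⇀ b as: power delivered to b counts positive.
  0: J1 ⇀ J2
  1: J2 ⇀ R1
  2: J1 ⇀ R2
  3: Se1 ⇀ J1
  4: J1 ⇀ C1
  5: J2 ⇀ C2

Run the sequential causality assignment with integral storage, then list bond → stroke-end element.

β3 |J1  (source Se1 imposes e)
β4 |J1  (C1 integral (e out))
β5 |J2  (C2: C, integral causality)
β0 |J1  (0-jn J2 has e-setter on 5)
β1 |R1  (J2 effort already set via bond 5)
β2 |R2  (closing 1-jn rule on J1)

bond 0 |J1
bond 1 |R1
bond 2 |R2
bond 3 |J1
bond 4 |J1
bond 5 |J2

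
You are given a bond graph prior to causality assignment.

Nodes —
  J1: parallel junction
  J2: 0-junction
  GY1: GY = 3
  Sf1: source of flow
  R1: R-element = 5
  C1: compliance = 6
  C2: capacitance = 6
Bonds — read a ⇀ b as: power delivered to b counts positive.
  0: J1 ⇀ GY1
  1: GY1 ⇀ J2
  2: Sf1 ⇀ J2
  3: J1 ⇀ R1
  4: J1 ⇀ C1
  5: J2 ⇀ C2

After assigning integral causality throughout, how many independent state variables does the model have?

β2 stroke at Sf1  (Sf1: flow source, stroke at near end)
β4 stroke at J1  (C1 integral (e out))
β0 stroke at GY1  (J1: bond 4 brought effort, rest push out)
β3 stroke at R1  (J1: bond 4 brought effort, rest push out)
β1 stroke at GY1  (GY1 both-in/both-out from 0)
β5 stroke at J2  (only one effort-in slot at J2)

2  (C1, C2 all integral)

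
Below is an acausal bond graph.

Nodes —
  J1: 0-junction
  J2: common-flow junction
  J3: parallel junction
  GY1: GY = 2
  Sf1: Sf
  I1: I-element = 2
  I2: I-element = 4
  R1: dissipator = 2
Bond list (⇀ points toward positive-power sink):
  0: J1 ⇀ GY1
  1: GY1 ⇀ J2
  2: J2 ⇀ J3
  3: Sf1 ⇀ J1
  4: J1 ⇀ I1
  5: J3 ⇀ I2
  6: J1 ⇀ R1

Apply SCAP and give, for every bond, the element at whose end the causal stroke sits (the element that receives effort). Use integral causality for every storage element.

β3 stroke at Sf1  (Sf1: flow source, stroke at near end)
β4 stroke at I1  (prefer integral on I1)
β5 stroke at I2  (I2 outputs flow p/I2)
β2 stroke at J3  (closing 0-jn rule on J3)
β1 stroke at J2  (common-f at J2 fixed by 2)
β0 stroke at J1  (GY1: gyrator matches bond 1)
β6 stroke at R1  (common-e at J1 fixed by 0)

bond 0 →J1
bond 1 →J2
bond 2 →J3
bond 3 →Sf1
bond 4 →I1
bond 5 →I2
bond 6 →R1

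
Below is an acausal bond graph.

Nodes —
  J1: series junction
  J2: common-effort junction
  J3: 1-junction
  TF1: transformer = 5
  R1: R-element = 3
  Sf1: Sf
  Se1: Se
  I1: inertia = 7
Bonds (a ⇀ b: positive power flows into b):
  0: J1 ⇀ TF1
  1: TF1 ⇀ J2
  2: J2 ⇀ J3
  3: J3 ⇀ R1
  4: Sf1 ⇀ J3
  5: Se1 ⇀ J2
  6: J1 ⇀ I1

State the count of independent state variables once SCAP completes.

β4 →Sf1  (Sf1 fixes flow; stroke at Sf1)
β5 →J2  (Se1: effort source, stroke at far end)
β1 →TF1  (common-e at J2 fixed by 5)
β2 →J3  (J2: bond 5 brought effort, rest push out)
β3 →J3  (1-jn J3 has f-setter on 4)
β0 →J1  (through TF1, causality passes straight; one stroke at TF1)
β6 →I1  (J1 needs exactly one f-in)

1  (I1 all integral)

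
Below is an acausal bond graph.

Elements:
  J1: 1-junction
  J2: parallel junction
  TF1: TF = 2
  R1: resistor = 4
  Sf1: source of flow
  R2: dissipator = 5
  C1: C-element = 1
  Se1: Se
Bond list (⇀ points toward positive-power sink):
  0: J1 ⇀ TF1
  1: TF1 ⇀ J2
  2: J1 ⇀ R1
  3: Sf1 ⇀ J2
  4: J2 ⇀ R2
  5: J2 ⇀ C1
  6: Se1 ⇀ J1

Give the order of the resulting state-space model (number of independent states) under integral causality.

1  (C1 all integral)

bond 3 stroke→Sf1  (Sf1 fixes flow; stroke at Sf1)
bond 6 stroke→J1  (Se1 fixes effort; stroke away)
bond 5 stroke→J2  (C1 integral (e out))
bond 1 stroke→TF1  (0-jn J2 has e-setter on 5)
bond 4 stroke→R2  (common-e at J2 fixed by 5)
bond 0 stroke→J1  (TF1: transformer flips bond 1)
bond 2 stroke→R1  (closing 1-jn rule on J1)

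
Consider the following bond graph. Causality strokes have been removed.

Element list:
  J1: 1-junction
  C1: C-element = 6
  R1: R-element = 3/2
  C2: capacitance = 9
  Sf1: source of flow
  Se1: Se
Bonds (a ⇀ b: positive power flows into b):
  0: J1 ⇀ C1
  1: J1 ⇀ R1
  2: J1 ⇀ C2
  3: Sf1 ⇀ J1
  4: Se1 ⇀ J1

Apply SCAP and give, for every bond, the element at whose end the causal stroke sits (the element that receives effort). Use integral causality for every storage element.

bond 0 stroke at J1
bond 1 stroke at J1
bond 2 stroke at J1
bond 3 stroke at Sf1
bond 4 stroke at J1

β3 |Sf1  (Sf1 fixes flow; stroke at Sf1)
β4 |J1  (source Se1 imposes e)
β0 |J1  (1-jn J1 has f-setter on 3)
β1 |J1  (J1: bond 3 brought flow, rest push out)
β2 |J1  (J1 flow already set via bond 3)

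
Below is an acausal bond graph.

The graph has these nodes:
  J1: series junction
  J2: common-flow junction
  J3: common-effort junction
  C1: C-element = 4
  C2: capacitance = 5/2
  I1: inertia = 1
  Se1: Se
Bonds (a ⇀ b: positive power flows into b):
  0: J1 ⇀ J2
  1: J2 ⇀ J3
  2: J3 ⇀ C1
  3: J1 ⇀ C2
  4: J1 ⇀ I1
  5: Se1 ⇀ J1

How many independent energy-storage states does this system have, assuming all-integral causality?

3  (C1, C2, I1 all integral)

bond 5 →J1  (Se1: effort source, stroke at far end)
bond 2 →J3  (C1 integral (e out))
bond 1 →J2  (J3 effort already set via bond 2)
bond 0 →J1  (J2 needs exactly one f-in)
bond 3 →J1  (prefer integral on C2)
bond 4 →I1  (J1: last free bond brings flow in)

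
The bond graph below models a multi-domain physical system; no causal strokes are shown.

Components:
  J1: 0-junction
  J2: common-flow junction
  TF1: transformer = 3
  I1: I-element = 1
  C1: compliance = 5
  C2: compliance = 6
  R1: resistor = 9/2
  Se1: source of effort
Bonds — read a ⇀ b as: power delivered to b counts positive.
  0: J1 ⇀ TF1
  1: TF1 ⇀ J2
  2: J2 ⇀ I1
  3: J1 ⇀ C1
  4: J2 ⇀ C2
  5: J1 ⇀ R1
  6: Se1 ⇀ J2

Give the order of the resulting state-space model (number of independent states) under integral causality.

3  (C1, C2, I1 all integral)

b6 →J2  (Se1: effort source, stroke at far end)
b2 →I1  (I1 outputs flow p/I1)
b1 →J2  (J2: bond 2 brought flow, rest push out)
b4 →J2  (J2 flow already set via bond 2)
b0 →TF1  (TF1: transformer flips bond 1)
b3 →J1  (C1: C, integral causality)
b5 →R1  (common-e at J1 fixed by 3)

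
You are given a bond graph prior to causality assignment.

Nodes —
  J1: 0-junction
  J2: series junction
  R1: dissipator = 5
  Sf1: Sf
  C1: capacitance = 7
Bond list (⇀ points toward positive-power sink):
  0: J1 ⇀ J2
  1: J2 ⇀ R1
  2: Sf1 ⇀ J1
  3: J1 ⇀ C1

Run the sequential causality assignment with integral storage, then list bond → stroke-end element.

#0 stroke at J2
#1 stroke at R1
#2 stroke at Sf1
#3 stroke at J1

b2 →Sf1  (source Sf1 imposes f)
b3 →J1  (C1 outputs effort q/C1)
b0 →J2  (J1: bond 3 brought effort, rest push out)
b1 →R1  (J2 needs exactly one f-in)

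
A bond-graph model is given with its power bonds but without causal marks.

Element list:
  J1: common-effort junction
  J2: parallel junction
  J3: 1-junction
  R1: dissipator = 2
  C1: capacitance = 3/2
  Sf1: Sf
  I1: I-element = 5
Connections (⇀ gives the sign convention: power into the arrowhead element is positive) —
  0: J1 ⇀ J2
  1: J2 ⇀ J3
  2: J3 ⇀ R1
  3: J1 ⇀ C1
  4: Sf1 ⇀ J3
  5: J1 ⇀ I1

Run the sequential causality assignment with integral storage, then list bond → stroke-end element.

β4 |Sf1  (Sf1 (Sf) sets flow on bond)
β1 |J3  (common-f at J3 fixed by 4)
β2 |J3  (common-f at J3 fixed by 4)
β0 |J2  (closing 0-jn rule on J2)
β3 |J1  (C1 outputs effort q/C1)
β5 |I1  (J1 effort already set via bond 3)

#0 stroke at J2
#1 stroke at J3
#2 stroke at J3
#3 stroke at J1
#4 stroke at Sf1
#5 stroke at I1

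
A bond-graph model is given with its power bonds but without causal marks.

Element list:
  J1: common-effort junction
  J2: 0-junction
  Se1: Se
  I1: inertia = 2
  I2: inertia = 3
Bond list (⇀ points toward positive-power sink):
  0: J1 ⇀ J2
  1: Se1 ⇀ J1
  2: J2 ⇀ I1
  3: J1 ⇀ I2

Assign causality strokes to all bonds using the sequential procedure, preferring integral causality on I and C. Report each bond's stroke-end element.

bond 0 |J2
bond 1 |J1
bond 2 |I1
bond 3 |I2

β1 →J1  (source Se1 imposes e)
β0 →J2  (common-e at J1 fixed by 1)
β3 →I2  (J1: bond 1 brought effort, rest push out)
β2 →I1  (J2 effort already set via bond 0)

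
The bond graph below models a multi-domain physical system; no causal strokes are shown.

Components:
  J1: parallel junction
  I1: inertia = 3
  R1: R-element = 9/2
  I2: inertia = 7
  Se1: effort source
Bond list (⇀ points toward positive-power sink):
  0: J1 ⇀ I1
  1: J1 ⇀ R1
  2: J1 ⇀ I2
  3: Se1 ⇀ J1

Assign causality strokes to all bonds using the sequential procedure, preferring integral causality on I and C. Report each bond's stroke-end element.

β0 stroke at I1
β1 stroke at R1
β2 stroke at I2
β3 stroke at J1

b3 stroke→J1  (source Se1 imposes e)
b0 stroke→I1  (J1: bond 3 brought effort, rest push out)
b1 stroke→R1  (common-e at J1 fixed by 3)
b2 stroke→I2  (common-e at J1 fixed by 3)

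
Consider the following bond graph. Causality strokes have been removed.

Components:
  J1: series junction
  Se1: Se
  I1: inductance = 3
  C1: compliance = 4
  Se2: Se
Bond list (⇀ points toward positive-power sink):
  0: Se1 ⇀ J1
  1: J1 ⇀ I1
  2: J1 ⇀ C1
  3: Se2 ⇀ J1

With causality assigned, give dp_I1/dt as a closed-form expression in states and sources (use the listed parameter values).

dp_I1/dt = E_Se1 + E_Se2 - q_C1/4

β0 stroke→J1  (Se1 fixes effort; stroke away)
β3 stroke→J1  (Se2 (Se) sets effort on bond)
β1 stroke→I1  (I1: I, integral causality)
β2 stroke→J1  (common-f at J1 fixed by 1)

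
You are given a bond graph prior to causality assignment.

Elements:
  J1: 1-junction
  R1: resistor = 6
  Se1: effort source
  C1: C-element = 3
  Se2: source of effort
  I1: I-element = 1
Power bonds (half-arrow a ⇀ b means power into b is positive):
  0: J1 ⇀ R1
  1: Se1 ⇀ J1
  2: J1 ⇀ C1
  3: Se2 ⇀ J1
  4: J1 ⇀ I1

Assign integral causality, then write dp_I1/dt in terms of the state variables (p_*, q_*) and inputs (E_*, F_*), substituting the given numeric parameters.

dp_I1/dt = E_Se1 + E_Se2 - 6*p_I1 - q_C1/3

bond 1 →J1  (Se1 fixes effort; stroke away)
bond 3 →J1  (Se2: effort source, stroke at far end)
bond 2 →J1  (C1: C, integral causality)
bond 4 →I1  (I1: I, integral causality)
bond 0 →J1  (J1: bond 4 brought flow, rest push out)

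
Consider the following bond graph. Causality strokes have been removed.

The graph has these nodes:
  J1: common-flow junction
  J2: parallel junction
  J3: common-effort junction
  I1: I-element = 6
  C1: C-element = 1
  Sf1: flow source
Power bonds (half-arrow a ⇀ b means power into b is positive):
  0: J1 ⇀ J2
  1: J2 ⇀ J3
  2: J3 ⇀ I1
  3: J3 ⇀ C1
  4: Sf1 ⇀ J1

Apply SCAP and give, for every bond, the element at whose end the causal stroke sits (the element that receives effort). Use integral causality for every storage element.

#4 |Sf1  (source Sf1 imposes f)
#0 |J1  (J1 flow already set via bond 4)
#1 |J2  (only one effort-in slot at J2)
#2 |I1  (prefer integral on I1)
#3 |J3  (closing 0-jn rule on J3)

β0 stroke→J1
β1 stroke→J2
β2 stroke→I1
β3 stroke→J3
β4 stroke→Sf1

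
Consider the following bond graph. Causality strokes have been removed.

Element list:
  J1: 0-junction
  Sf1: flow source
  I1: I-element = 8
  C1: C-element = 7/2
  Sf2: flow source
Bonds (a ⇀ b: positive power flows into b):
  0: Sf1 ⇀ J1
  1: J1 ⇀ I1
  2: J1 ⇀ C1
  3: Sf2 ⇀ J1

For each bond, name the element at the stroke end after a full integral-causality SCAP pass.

bond 0 |Sf1
bond 1 |I1
bond 2 |J1
bond 3 |Sf2

β0 stroke→Sf1  (Sf1: flow source, stroke at near end)
β3 stroke→Sf2  (Sf2 fixes flow; stroke at Sf2)
β1 stroke→I1  (I1 integral (f out))
β2 stroke→J1  (closing 0-jn rule on J1)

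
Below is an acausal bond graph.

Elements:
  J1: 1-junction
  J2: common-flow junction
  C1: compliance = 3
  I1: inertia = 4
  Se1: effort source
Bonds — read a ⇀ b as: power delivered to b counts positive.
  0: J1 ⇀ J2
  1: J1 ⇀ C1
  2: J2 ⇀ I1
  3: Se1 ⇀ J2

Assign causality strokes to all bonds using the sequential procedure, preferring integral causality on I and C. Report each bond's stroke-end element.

#3 stroke at J2  (source Se1 imposes e)
#1 stroke at J1  (prefer integral on C1)
#0 stroke at J2  (J1 needs exactly one f-in)
#2 stroke at I1  (J2: last free bond brings flow in)

bond 0 stroke→J2
bond 1 stroke→J1
bond 2 stroke→I1
bond 3 stroke→J2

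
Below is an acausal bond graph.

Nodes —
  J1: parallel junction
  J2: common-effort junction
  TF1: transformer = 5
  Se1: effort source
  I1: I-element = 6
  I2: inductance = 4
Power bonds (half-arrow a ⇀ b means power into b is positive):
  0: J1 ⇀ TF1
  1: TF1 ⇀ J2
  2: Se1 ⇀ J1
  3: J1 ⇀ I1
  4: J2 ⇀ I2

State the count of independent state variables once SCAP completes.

bond 2 stroke at J1  (source Se1 imposes e)
bond 0 stroke at TF1  (0-jn J1 has e-setter on 2)
bond 3 stroke at I1  (0-jn J1 has e-setter on 2)
bond 1 stroke at J2  (through TF1, causality passes straight; one stroke at TF1)
bond 4 stroke at I2  (J2 effort already set via bond 1)

2  (I1, I2 all integral)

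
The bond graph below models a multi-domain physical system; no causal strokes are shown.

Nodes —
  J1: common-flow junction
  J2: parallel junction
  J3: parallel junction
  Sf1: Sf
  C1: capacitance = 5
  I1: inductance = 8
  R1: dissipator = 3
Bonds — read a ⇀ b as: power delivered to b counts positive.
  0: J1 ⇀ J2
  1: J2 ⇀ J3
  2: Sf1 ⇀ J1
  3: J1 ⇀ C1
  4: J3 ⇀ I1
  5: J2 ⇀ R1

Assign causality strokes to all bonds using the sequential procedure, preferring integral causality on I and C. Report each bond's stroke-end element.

b0 |J1
b1 |J3
b2 |Sf1
b3 |J1
b4 |I1
b5 |J2

b2 stroke at Sf1  (Sf1: flow source, stroke at near end)
b0 stroke at J1  (J1: bond 2 brought flow, rest push out)
b3 stroke at J1  (common-f at J1 fixed by 2)
b4 stroke at I1  (I1: I, integral causality)
b1 stroke at J3  (J3: last free bond brings effort in)
b5 stroke at J2  (J2 needs exactly one e-in)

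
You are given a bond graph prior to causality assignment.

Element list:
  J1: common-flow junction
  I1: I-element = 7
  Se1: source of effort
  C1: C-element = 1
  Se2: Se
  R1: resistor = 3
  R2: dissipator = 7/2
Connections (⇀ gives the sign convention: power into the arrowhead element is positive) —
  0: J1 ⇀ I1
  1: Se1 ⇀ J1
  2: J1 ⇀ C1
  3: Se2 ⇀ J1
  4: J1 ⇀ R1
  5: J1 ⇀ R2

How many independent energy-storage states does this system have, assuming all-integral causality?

β1 →J1  (Se1 fixes effort; stroke away)
β3 →J1  (Se2 fixes effort; stroke away)
β0 →I1  (I1 integral (f out))
β2 →J1  (common-f at J1 fixed by 0)
β4 →J1  (J1: bond 0 brought flow, rest push out)
β5 →J1  (J1: bond 0 brought flow, rest push out)

2  (C1, I1 all integral)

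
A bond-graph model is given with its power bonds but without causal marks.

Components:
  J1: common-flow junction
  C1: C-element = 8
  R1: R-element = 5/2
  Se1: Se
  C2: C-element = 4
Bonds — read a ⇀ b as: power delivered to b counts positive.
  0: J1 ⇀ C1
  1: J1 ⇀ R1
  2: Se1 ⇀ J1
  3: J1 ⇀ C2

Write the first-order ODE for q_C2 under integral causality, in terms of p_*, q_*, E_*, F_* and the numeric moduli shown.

dq_C2/dt = 2*E_Se1/5 - q_C1/20 - q_C2/10

b2 |J1  (Se1 fixes effort; stroke away)
b0 |J1  (C1 outputs effort q/C1)
b3 |J1  (C2 outputs effort q/C2)
b1 |R1  (J1: last free bond brings flow in)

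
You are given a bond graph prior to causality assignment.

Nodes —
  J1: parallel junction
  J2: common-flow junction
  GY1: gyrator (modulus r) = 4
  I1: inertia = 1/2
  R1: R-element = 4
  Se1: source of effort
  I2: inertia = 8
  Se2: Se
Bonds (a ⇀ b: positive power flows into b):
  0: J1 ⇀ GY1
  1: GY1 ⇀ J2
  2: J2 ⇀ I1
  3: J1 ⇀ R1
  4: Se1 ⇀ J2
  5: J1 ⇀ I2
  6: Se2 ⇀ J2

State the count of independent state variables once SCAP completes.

β4 stroke at J2  (Se1: effort source, stroke at far end)
β6 stroke at J2  (source Se2 imposes e)
β2 stroke at I1  (I1 integral (f out))
β1 stroke at J2  (1-jn J2 has f-setter on 2)
β0 stroke at J1  (GY1 both-in/both-out from 1)
β3 stroke at R1  (J1 effort already set via bond 0)
β5 stroke at I2  (J1: bond 0 brought effort, rest push out)

2  (I1, I2 all integral)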